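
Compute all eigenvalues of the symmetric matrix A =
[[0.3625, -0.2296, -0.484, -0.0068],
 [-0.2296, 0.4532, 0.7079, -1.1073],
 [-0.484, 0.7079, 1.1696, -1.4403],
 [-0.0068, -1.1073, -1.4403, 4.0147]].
sigma(A) ≈ {0, 1, 5} (0 with multiplicity 2)

A is real symmetric, so its spectrum consists of real eigenvalues. Expanding the characteristic polynomial of the displayed matrix gives
  det(λ I - A) = p(λ) = λ^4 + (-6)λ^3 + (5)λ^2 + (0)λ + (0).
Solving p(λ) = 0 yields eigenvalues ≈ 0, 0, 1, 5. (A is shown rounded to 4 decimals, so these recover the underlying integer eigenvalues to within that precision.)
Verification: the trace of A = 6 equals the sum of eigenvalues 6, and det(A) ≈ -0.0000 matches the eigenvalue product 0.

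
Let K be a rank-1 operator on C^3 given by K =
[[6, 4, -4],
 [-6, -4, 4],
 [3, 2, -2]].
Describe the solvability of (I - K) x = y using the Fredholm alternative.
(I - K) is invertible (det(I - K) = 1 ≠ 0), so for every y in C^3 the equation (I - K) x = y has a unique solution.

K has rank 1, so it is an outer product K = u v^T: every row of K is a multiple of one row vector. Reading off the entries, u = (2, -2, 1) and v = (3, 2, -2) (row i of K equals u_i·v^T). A rank-one matrix u v^T satisfies K u = u (v·u) and kills the (2)-dimensional subspace v^⊥, so its characteristic polynomial is lambda^2 (lambda - v·u) with v·u = tr K = 0. Hence the eigenvalues of I - K are 1 (multiplicity 2) and 1 - (0) = 1, so det(I - K) = 1. (Direct check: I - K =
[[-5, -4, 4],
 [6, 5, -4],
 [-3, -2, 3]]
has determinant 1.) The finite-dimensional Fredholm alternative says: either (I - K) is invertible, or ker(I - K) ≠ {0} and then range(I - K) = ker((I - K)^*)^⊥, with dim ker(I - K) = dim ker((I - K)^*). Since det(I - K) ≠ 0, 1 is not an eigenvalue of K and ker(I - K) = {0}, so we are in the first case: for every y there is a unique x = (I - K)^(-1) y. Explicitly, by the Sherman–Morrison formula, (I - u v^T)^(-1) = I + u v^T/(1 - v·u), i.e. (I - K)^(-1) = I + K.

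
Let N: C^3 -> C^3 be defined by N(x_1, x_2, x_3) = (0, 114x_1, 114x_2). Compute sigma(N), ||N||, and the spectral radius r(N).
sigma(N) = {0}; ||N|| = 114; r(N) = 0. (N is nilpotent with N^3 = 0.)

On C^3, N is a strictly lower-triangular matrix with 114 on the subdiagonal and zeros elsewhere, so its characteristic polynomial is lambda^3 and every eigenvalue is 0: sigma(N) = {0}. For the operator norm, N e_i = 114e_{i+1} for i = 1, ..., 2 and N e_3 = 0, so the singular values of N are 114 (with multiplicity 2) and 0; hence ||N|| = 114. The spectral radius r(N) = max|lambda| = 0. Note ||N|| > r(N) — characteristic of non-normal nilpotent operators. Indeed N^3 = 0.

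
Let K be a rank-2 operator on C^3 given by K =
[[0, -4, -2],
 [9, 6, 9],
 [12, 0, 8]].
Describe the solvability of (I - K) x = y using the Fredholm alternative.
(I - K) is invertible (det(I - K) = 95 ≠ 0), so for every y in C^3 the equation (I - K) x = y has a unique solution.

K has rank 2 and factors as K = U V^T = u1 v1^T + u2 v2^T with u1 = (1, 0, 2), v1 = (3, -2, 1), u2 = (1, -3, -2), v2 = (-3, -2, -3) (multiplying out reproduces the displayed K). The nonzero eigenvalues of U V^T coincide with those of the 2 x 2 matrix G = V^T U = [[v1·u1, v1·u2], [v2·u1, v2·u2]] = [[5, 7], [-9, 9]], and by the Sylvester determinant identity det(I_3 - U V^T) = det(I_2 - V^T U) = det([[-4, -7], [9, -8]]) = (-4)(-8) - (-7)(9) = 95. (Direct check: I - K =
[[1, 4, 2],
 [-9, -5, -9],
 [-12, 0, -7]]
has determinant 95.) The finite-dimensional Fredholm alternative says: either (I - K) is invertible, or ker(I - K) ≠ {0} and then range(I - K) = ker((I - K)^*)^⊥, with dim ker(I - K) = dim ker((I - K)^*). Since det(I - K) ≠ 0, 1 is not an eigenvalue of K and ker(I - K) = {0}, so we are in the first case: for every y there is a unique x = (I - K)^(-1) y. (Explicitly, by the Woodbury identity, (I - U V^T)^(-1) = I + U (I_2 - G)^(-1) V^T.)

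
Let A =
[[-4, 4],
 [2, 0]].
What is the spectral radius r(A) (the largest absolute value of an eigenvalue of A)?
r(A) = (4 + sqrt(48))/2 ≈ 5.4641

The eigenvalues of A are the roots of its characteristic polynomial. With M = A (coefficients from the trace and determinant):
  p(λ) = det(λ I - M) = λ^2 + 4λ - 8.
For λ^2 + 4λ - 8 the discriminant is 48. It is nonnegative but not a perfect square, so the roots are real and irrational: λ = (-4 ± sqrt(48))/2 ≈ 1.4641, -5.4641.
Thus the eigenvalues (to 4 decimals) are 1.4641 (modulus 1.4641); -5.4641 (modulus 5.4641). The spectral radius is the largest modulus: r(A) = (4 + sqrt(48))/2 ≈ 5.4641. (Cross-check: r(A) ≤ ||A||_2 ≈ 5.8416; equality holds whenever A is normal, though it can also hold for some non-normal A.)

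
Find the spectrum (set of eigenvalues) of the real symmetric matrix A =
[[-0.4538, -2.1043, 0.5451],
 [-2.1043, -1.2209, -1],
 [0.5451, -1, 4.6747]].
sigma(A) ≈ {-3, 1, 5}

A is real symmetric, so its spectrum consists of real eigenvalues. Expanding the characteristic polynomial of the displayed matrix gives
  det(λ I - A) = p(λ) = λ^3 + (-3)λ^2 + (-13)λ + (15).
Solving p(λ) = 0 yields eigenvalues ≈ -3, 1, 5. (A is shown rounded to 4 decimals, so these recover the underlying integer eigenvalues to within that precision.)
Verification: the trace of A = 3 equals the sum of eigenvalues 3, and det(A) ≈ -14.9996 matches the eigenvalue product -15.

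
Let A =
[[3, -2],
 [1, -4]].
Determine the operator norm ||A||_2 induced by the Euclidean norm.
||A||_2 = sqrt((30 + sqrt(500))/2) ≈ 5.1167 (= sqrt(largest eigenvalue of A^T A))

||A||_2 = sigma_max(A) = sqrt(lambda_max(A^T A)). Form the symmetric matrix M = A^T A =
[[10, -10],
 [-10, 20]].
Its characteristic polynomial (trace, determinant of M give the coefficients) is
  p(λ) = det(λ I - M) = λ^2 - 30λ + 100.
For λ^2 - 30λ + 100 the discriminant is 500. It is nonnegative but not a perfect square, so the roots are real and irrational: λ = (30 ± sqrt(500))/2 ≈ 26.1803, 3.8197.
So the eigenvalues of A^T A are ≈ 3.8197, 26.1803 (all ≥ 0, as they must be for A^T A). The largest is λ_max = (30 + sqrt(500))/2 ≈ 26.1803, hence ||A||_2 = sqrt(λ_max) = sqrt((30 + sqrt(500))/2) ≈ 5.1167.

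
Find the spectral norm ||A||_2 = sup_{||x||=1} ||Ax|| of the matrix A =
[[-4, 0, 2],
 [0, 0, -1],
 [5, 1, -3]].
||A||_2 ≈ 7.4028 (= sqrt(largest eigenvalue of A^T A))

||A||_2 = sigma_max(A) = sqrt(lambda_max(A^T A)). Form the symmetric matrix M = A^T A =
[[41, 5, -23],
 [5, 1, -3],
 [-23, -3, 14]].
Its characteristic polynomial (trace, sum of principal 2x2 minors, determinant of M give the coefficients) is
  p(λ) = det(λ I - M) = λ^3 - 56λ^2 + 66λ - 16.
No integer candidate from the rational root theorem (±divisors of 16) is a root, so the roots are irrational. The cubic discriminant is Δ = 2328544 > 0, so there are three distinct real roots. p(0) = -16 and p(0.5) = 3.125 have opposite signs, so a root lies in (0, 0.5); Newton's method refines it to λ ≈ 0.3398. p(0.5) = 3.125 and p(1) = -5 have opposite signs, so a root lies in (0.5, 1); Newton's method refines it to λ ≈ 0.8592. p(54) = -2284 and p(55) = 589 have opposite signs, so a root lies in (54, 55); Newton's method refines it to λ ≈ 54.801. Check (Vieta): the three roots sum to 56, matching tr M = 56.
So the eigenvalues of A^T A are ≈ 0.3398, 0.8592, 54.801 (all ≥ 0, as they must be for A^T A). The largest is λ_max ≈ 54.801, hence ||A||_2 = sqrt(λ_max) ≈ 7.4028.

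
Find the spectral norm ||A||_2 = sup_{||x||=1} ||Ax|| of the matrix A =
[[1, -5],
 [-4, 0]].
||A||_2 = sqrt((42 + sqrt(164))/2) ≈ 5.2348 (= sqrt(largest eigenvalue of A^T A))

||A||_2 = sigma_max(A) = sqrt(lambda_max(A^T A)). Form the symmetric matrix M = A^T A =
[[17, -5],
 [-5, 25]].
Its characteristic polynomial (trace, determinant of M give the coefficients) is
  p(λ) = det(λ I - M) = λ^2 - 42λ + 400.
For λ^2 - 42λ + 400 the discriminant is 164. It is nonnegative but not a perfect square, so the roots are real and irrational: λ = (42 ± sqrt(164))/2 ≈ 27.4031, 14.5969.
So the eigenvalues of A^T A are ≈ 14.5969, 27.4031 (all ≥ 0, as they must be for A^T A). The largest is λ_max = (42 + sqrt(164))/2 ≈ 27.4031, hence ||A||_2 = sqrt(λ_max) = sqrt((42 + sqrt(164))/2) ≈ 5.2348.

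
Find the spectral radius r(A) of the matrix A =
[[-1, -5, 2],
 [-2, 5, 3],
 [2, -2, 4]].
r(A) = 6

The eigenvalues of A are the roots of its characteristic polynomial. With M = A (coefficients from the trace, the sum of principal 2x2 minors, and det A):
  p(λ) = det(λ I - M) = λ^3 - 8λ^2 + 3λ + 108.
By the rational root theorem any rational root is an integer divisor of 108. Testing λ = -3: p(-3) = -27 - 72 - 9 + 108 = 0, so λ = -3 is a root. Dividing out (λ + 3) leaves p(λ) = (λ + 3)(λ^2 - 11λ + 36). For λ^2 - 11λ + 36 the discriminant is -23. It is negative, so the roots are the complex-conjugate pair λ = 11/2 ± (sqrt(23)/2) i ≈ 5.5 ± 2.3979i. For a conjugate pair the product of the roots equals the constant term, so |λ|^2 = 36 and |λ| = sqrt(36) = 6.
Thus the eigenvalues (to 4 decimals) are 5.5 ± 2.3979i (modulus 6); -3 (modulus 3). The spectral radius is the largest modulus: r(A) = 6. (Cross-check: r(A) ≤ ||A||_2 ≈ 7.4869; equality holds whenever A is normal, though it can also hold for some non-normal A.)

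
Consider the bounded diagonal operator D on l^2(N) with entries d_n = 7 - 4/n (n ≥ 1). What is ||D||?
||D|| = 7

For a diagonal operator on l^2 with entries d_n, ||D|| = sup_n |d_n|. Here d_1 = 3, d_2 = 5, ..., and d_n = 7 - 4/n increases monotonically toward 7. All terms lie in [3, 7), so |d_n| = d_n and the supremum is the limit 7, which is not attained by any individual d_n. Hence ||D|| = 7.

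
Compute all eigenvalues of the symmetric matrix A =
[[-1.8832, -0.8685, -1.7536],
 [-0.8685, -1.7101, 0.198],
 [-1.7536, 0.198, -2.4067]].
sigma(A) ≈ {-4, -2, 0}

A is real symmetric, so its spectrum consists of real eigenvalues. Expanding the characteristic polynomial of the displayed matrix gives
  det(λ I - A) = p(λ) = λ^3 + (6)λ^2 + (8)λ + (0).
Solving p(λ) = 0 yields eigenvalues ≈ -4, -2, 0. (A is shown rounded to 4 decimals, so these recover the underlying integer eigenvalues to within that precision.)
Verification: the trace of A = -6 equals the sum of eigenvalues -6, and det(A) ≈ 0.0004 matches the eigenvalue product 0.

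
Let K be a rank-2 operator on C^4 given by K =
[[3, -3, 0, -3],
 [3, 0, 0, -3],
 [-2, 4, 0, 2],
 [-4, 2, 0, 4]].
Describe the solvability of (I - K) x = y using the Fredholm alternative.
(I - K) is invertible (det(I - K) = 9 ≠ 0), so for every y in C^4 the equation (I - K) x = y has a unique solution.

K has rank 2 and factors as K = U V^T = u1 v1^T + u2 v2^T with u1 = (1, 2, 0, -2), v1 = (3, -3, 0, -3), u2 = (0, 3, 2, -2), v2 = (-1, 2, 0, 1) (multiplying out reproduces the displayed K). The nonzero eigenvalues of U V^T coincide with those of the 2 x 2 matrix G = V^T U = [[v1·u1, v1·u2], [v2·u1, v2·u2]] = [[3, -3], [1, 4]], and by the Sylvester determinant identity det(I_4 - U V^T) = det(I_2 - V^T U) = det([[-2, 3], [-1, -3]]) = (-2)(-3) - (3)(-1) = 9. (Direct check: I - K =
[[-2, 3, 0, 3],
 [-3, 1, 0, 3],
 [2, -4, 1, -2],
 [4, -2, 0, -3]]
has determinant 9.) The finite-dimensional Fredholm alternative says: either (I - K) is invertible, or ker(I - K) ≠ {0} and then range(I - K) = ker((I - K)^*)^⊥, with dim ker(I - K) = dim ker((I - K)^*). Since det(I - K) ≠ 0, 1 is not an eigenvalue of K and ker(I - K) = {0}, so we are in the first case: for every y there is a unique x = (I - K)^(-1) y. (Explicitly, by the Woodbury identity, (I - U V^T)^(-1) = I + U (I_2 - G)^(-1) V^T.)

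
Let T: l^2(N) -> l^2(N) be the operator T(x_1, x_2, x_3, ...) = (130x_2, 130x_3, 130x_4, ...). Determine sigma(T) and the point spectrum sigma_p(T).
sigma(T) = closed disk {z in C : |z| ≤ 130}; sigma_p(T) = open disk {z in C : |z| < 130}

Note T = 130·V where V is the unit left shift (V x)_k = x_{k+1}; so sigma(T) = 130·sigma(V) and ||T|| = 130||V||. ||T x||^2 = 16900sum_{k≥2} |x_k|^2 ≤ 16900||x||^2, with equality on {x : x_1 = 0}, so ||T|| = 130. For any lambda with |lambda| < 130, set r = lambda/130 (|r| < 1); the vector x = (1, r, r^2, ...) is in l^2 and satisfies T x = 130(r, r^2, ...) = lambda x, so lambda is an eigenvalue. On the boundary |lambda| = 130 the geometric series diverges, so no l^2 eigenvector exists, but these lambda lie in the approximate point spectrum. Hence sigma(T) is the closed disk of radius 130 and sigma_p(T) is the open disk.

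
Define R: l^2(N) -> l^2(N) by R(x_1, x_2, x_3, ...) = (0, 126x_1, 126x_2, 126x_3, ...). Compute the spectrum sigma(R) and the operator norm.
sigma(R) = closed disk {z in C : |z| ≤ 126}; ||R|| = 126

Note R = 126·U where U is the unit right shift (U x)_k = x_{k-1} (with x_0 := 0); so ||R|| = 126||U|| and sigma(R) = 126·sigma(U). ||R x||^2 = sum_{k≥1} |126x_k|^2 = 15876||x||^2, so ||R|| = 126 and sigma(R) ⊂ {|z| ≤ 126}. For any |lambda| < 126, the equation (R - lambda I) x = 0 forces x_1 = 0, then 126x_k = lambda x_{k+1} ⇒ x = 0, so R has no eigenvalues. But (R - lambda I) is not surjective for |lambda| < 126: solving (R - lambda I) x = e_1 would require x_n proportional to (lambda/126)^(-n), which is not in l^2. So every |lambda| < 126 lies in the residual spectrum. The boundary |lambda| = 126 is in the approximate point spectrum (the spectrum is closed). Hence sigma(R) is the closed disk of radius 126.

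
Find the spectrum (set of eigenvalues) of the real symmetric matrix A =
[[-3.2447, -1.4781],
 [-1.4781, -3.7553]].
sigma(A) ≈ {-5, -2}

A is real symmetric, so its spectrum consists of real eigenvalues. Expanding the characteristic polynomial of the displayed matrix gives
  det(λ I - A) = p(λ) = λ^2 + (7)λ + (10).
Solving p(λ) = 0 yields eigenvalues ≈ -5, -2. (A is shown rounded to 4 decimals, so these recover the underlying integer eigenvalues to within that precision.)
Verification: the trace of A = -7 equals the sum of eigenvalues -7, and det(A) ≈ 10.0000 matches the eigenvalue product 10.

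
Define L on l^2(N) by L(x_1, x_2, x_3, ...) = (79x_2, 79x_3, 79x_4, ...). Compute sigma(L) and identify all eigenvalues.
sigma(L) = closed disk {z in C : |z| ≤ 79}; sigma_p(L) = open disk {z in C : |z| < 79}

Note L = 79·V where V is the unit left shift (V x)_k = x_{k+1}; so sigma(L) = 79·sigma(V) and ||L|| = 79||V||. ||L x||^2 = 6241sum_{k≥2} |x_k|^2 ≤ 6241||x||^2, with equality on {x : x_1 = 0}, so ||L|| = 79. For any lambda with |lambda| < 79, set r = lambda/79 (|r| < 1); the vector x = (1, r, r^2, ...) is in l^2 and satisfies L x = 79(r, r^2, ...) = lambda x, so lambda is an eigenvalue. On the boundary |lambda| = 79 the geometric series diverges, so no l^2 eigenvector exists, but these lambda lie in the approximate point spectrum. Hence sigma(L) is the closed disk of radius 79 and sigma_p(L) is the open disk.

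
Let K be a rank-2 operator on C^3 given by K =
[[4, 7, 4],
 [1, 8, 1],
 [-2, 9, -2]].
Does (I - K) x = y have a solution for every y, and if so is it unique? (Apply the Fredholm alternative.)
(I - K) is invertible (det(I - K) = -9 ≠ 0), so for every y in C^3 the equation (I - K) x = y has a unique solution.

K has rank 2 and factors as K = U V^T = u1 v1^T + u2 v2^T with u1 = (-1, 1, 3), v1 = (-1, 2, -1), u2 = (3, 2, 1), v2 = (1, 3, 1) (multiplying out reproduces the displayed K). The nonzero eigenvalues of U V^T coincide with those of the 2 x 2 matrix G = V^T U = [[v1·u1, v1·u2], [v2·u1, v2·u2]] = [[0, 0], [5, 10]], and by the Sylvester determinant identity det(I_3 - U V^T) = det(I_2 - V^T U) = det([[1, 0], [-5, -9]]) = (1)(-9) - (0)(-5) = -9. (Direct check: I - K =
[[-3, -7, -4],
 [-1, -7, -1],
 [2, -9, 3]]
has determinant -9.) The finite-dimensional Fredholm alternative says: either (I - K) is invertible, or ker(I - K) ≠ {0} and then range(I - K) = ker((I - K)^*)^⊥, with dim ker(I - K) = dim ker((I - K)^*). Since det(I - K) ≠ 0, 1 is not an eigenvalue of K and ker(I - K) = {0}, so we are in the first case: for every y there is a unique x = (I - K)^(-1) y. (Explicitly, by the Woodbury identity, (I - U V^T)^(-1) = I + U (I_2 - G)^(-1) V^T.)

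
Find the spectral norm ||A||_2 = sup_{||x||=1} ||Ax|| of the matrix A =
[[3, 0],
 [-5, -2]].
||A||_2 = sqrt((38 + sqrt(1300))/2) ≈ 6.085 (= sqrt(largest eigenvalue of A^T A))

||A||_2 = sigma_max(A) = sqrt(lambda_max(A^T A)). Form the symmetric matrix M = A^T A =
[[34, 10],
 [10, 4]].
Its characteristic polynomial (trace, determinant of M give the coefficients) is
  p(λ) = det(λ I - M) = λ^2 - 38λ + 36.
For λ^2 - 38λ + 36 the discriminant is 1300. It is nonnegative but not a perfect square, so the roots are real and irrational: λ = (38 ± sqrt(1300))/2 ≈ 37.0278, 0.9722.
So the eigenvalues of A^T A are ≈ 0.9722, 37.0278 (all ≥ 0, as they must be for A^T A). The largest is λ_max = (38 + sqrt(1300))/2 ≈ 37.0278, hence ||A||_2 = sqrt(λ_max) = sqrt((38 + sqrt(1300))/2) ≈ 6.085.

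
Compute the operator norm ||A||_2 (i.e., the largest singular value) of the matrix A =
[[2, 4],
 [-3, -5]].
||A||_2 = sqrt((54 + sqrt(2900))/2) ≈ 7.3434 (= sqrt(largest eigenvalue of A^T A))

||A||_2 = sigma_max(A) = sqrt(lambda_max(A^T A)). Form the symmetric matrix M = A^T A =
[[13, 23],
 [23, 41]].
Its characteristic polynomial (trace, determinant of M give the coefficients) is
  p(λ) = det(λ I - M) = λ^2 - 54λ + 4.
For λ^2 - 54λ + 4 the discriminant is 2900. It is nonnegative but not a perfect square, so the roots are real and irrational: λ = (54 ± sqrt(2900))/2 ≈ 53.9258, 0.0742.
So the eigenvalues of A^T A are ≈ 0.0742, 53.9258 (all ≥ 0, as they must be for A^T A). The largest is λ_max = (54 + sqrt(2900))/2 ≈ 53.9258, hence ||A||_2 = sqrt(λ_max) = sqrt((54 + sqrt(2900))/2) ≈ 7.3434.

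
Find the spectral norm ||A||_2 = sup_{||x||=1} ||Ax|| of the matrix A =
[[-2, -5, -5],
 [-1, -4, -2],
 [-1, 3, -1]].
||A||_2 ≈ 8.6927 (= sqrt(largest eigenvalue of A^T A))

||A||_2 = sigma_max(A) = sqrt(lambda_max(A^T A)). Form the symmetric matrix M = A^T A =
[[6, 11, 13],
 [11, 50, 30],
 [13, 30, 30]].
Its characteristic polynomial (trace, sum of principal 2x2 minors, determinant of M give the coefficients) is
  p(λ) = det(λ I - M) = λ^3 - 86λ^2 + 790λ - 100.
No integer candidate from the rational root theorem (±divisors of 100) is a root, so the roots are irrational. The cubic discriminant is Δ = 2511287200 > 0, so there are three distinct real roots. p(0) = -100 and p(1) = 605 have opposite signs, so a root lies in (0, 1); Newton's method refines it to λ ≈ 0.1284. p(10) = 200 and p(11) = -485 have opposite signs, so a root lies in (10, 11); Newton's method refines it to λ ≈ 10.309. p(75) = -2725 and p(76) = 2180 have opposite signs, so a root lies in (75, 76); Newton's method refines it to λ ≈ 75.5626. Check (Vieta): the three roots sum to 86, matching tr M = 86.
So the eigenvalues of A^T A are ≈ 0.1284, 10.309, 75.5626 (all ≥ 0, as they must be for A^T A). The largest is λ_max ≈ 75.5626, hence ||A||_2 = sqrt(λ_max) ≈ 8.6927.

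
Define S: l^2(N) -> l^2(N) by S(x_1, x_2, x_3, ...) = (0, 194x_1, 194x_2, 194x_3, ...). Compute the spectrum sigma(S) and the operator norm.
sigma(S) = closed disk {z in C : |z| ≤ 194}; ||S|| = 194

Note S = 194·U where U is the unit right shift (U x)_k = x_{k-1} (with x_0 := 0); so ||S|| = 194||U|| and sigma(S) = 194·sigma(U). ||S x||^2 = sum_{k≥1} |194x_k|^2 = 37636||x||^2, so ||S|| = 194 and sigma(S) ⊂ {|z| ≤ 194}. For any |lambda| < 194, the equation (S - lambda I) x = 0 forces x_1 = 0, then 194x_k = lambda x_{k+1} ⇒ x = 0, so S has no eigenvalues. But (S - lambda I) is not surjective for |lambda| < 194: solving (S - lambda I) x = e_1 would require x_n proportional to (lambda/194)^(-n), which is not in l^2. So every |lambda| < 194 lies in the residual spectrum. The boundary |lambda| = 194 is in the approximate point spectrum (the spectrum is closed). Hence sigma(S) is the closed disk of radius 194.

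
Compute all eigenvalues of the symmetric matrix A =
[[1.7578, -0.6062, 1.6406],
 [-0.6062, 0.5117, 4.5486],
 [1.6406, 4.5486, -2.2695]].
sigma(A) ≈ {-6, 2, 4}

A is real symmetric, so its spectrum consists of real eigenvalues. Expanding the characteristic polynomial of the displayed matrix gives
  det(λ I - A) = p(λ) = λ^3 + (0)λ^2 + (-28)λ + (48).
Solving p(λ) = 0 yields eigenvalues ≈ -6, 2, 4. (A is shown rounded to 4 decimals, so these recover the underlying integer eigenvalues to within that precision.)
Verification: the trace of A = 0 equals the sum of eigenvalues 0, and det(A) ≈ -48.0005 matches the eigenvalue product -48.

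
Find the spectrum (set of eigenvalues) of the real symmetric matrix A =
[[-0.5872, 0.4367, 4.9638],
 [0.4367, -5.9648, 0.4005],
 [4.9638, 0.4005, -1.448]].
sigma(A) ≈ {-6, 4} (-6 with multiplicity 2)

A is real symmetric, so its spectrum consists of real eigenvalues. Expanding the characteristic polynomial of the displayed matrix gives
  det(λ I - A) = p(λ) = λ^3 + (8)λ^2 + (-12)λ + (-144.0035).
Solving p(λ) = 0 yields eigenvalues ≈ -6, -6, 4. (A is shown rounded to 4 decimals, so these recover the underlying integer eigenvalues to within that precision.)
Verification: the trace of A = -8 equals the sum of eigenvalues -8, and det(A) ≈ 144.0035 matches the eigenvalue product 144.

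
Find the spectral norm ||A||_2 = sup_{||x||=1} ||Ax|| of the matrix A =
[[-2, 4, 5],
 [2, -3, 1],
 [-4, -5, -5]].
||A||_2 ≈ 9.7369 (= sqrt(largest eigenvalue of A^T A))

||A||_2 = sigma_max(A) = sqrt(lambda_max(A^T A)). Form the symmetric matrix M = A^T A =
[[24, 6, 12],
 [6, 50, 42],
 [12, 42, 51]].
Its characteristic polynomial (trace, sum of principal 2x2 minors, determinant of M give the coefficients) is
  p(λ) = det(λ I - M) = λ^3 - 125λ^2 + 3030λ - 15876.
No integer candidate from the rational root theorem (±divisors of 15876) is a root, so the roots are irrational. The cubic discriminant is Δ = 9577155348 > 0, so there are three distinct real roots. p(7) = -448 and p(8) = 876 have opposite signs, so a root lies in (7, 8); Newton's method refines it to λ ≈ 7.3215. p(22) = 932 and p(23) = -144 have opposite signs, so a root lies in (22, 23); Newton's method refines it to λ ≈ 22.8721. p(94) = -4972 and p(95) = 1224 have opposite signs, so a root lies in (94, 95); Newton's method refines it to λ ≈ 94.8065. Check (Vieta): the three roots sum to 125, matching tr M = 125.
So the eigenvalues of A^T A are ≈ 7.3215, 22.8721, 94.8065 (all ≥ 0, as they must be for A^T A). The largest is λ_max ≈ 94.8065, hence ||A||_2 = sqrt(λ_max) ≈ 9.7369.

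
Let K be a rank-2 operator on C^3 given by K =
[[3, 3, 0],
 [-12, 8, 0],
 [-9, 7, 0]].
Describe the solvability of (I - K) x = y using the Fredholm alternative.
(I - K) is invertible (det(I - K) = 50 ≠ 0), so for every y in C^3 the equation (I - K) x = y has a unique solution.

K has rank 2 and factors as K = U V^T = u1 v1^T + u2 v2^T with u1 = (3, 3, 3), v1 = (-2, 2, 0), u2 = (-3, 2, 1), v2 = (-3, 1, 0) (multiplying out reproduces the displayed K). The nonzero eigenvalues of U V^T coincide with those of the 2 x 2 matrix G = V^T U = [[v1·u1, v1·u2], [v2·u1, v2·u2]] = [[0, 10], [-6, 11]], and by the Sylvester determinant identity det(I_3 - U V^T) = det(I_2 - V^T U) = det([[1, -10], [6, -10]]) = (1)(-10) - (-10)(6) = 50. (Direct check: I - K =
[[-2, -3, 0],
 [12, -7, 0],
 [9, -7, 1]]
has determinant 50.) The finite-dimensional Fredholm alternative says: either (I - K) is invertible, or ker(I - K) ≠ {0} and then range(I - K) = ker((I - K)^*)^⊥, with dim ker(I - K) = dim ker((I - K)^*). Since det(I - K) ≠ 0, 1 is not an eigenvalue of K and ker(I - K) = {0}, so we are in the first case: for every y there is a unique x = (I - K)^(-1) y. (Explicitly, by the Woodbury identity, (I - U V^T)^(-1) = I + U (I_2 - G)^(-1) V^T.)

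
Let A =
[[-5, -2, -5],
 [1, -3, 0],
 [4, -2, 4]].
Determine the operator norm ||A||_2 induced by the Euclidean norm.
||A||_2 ≈ 9.0835 (= sqrt(largest eigenvalue of A^T A))

||A||_2 = sigma_max(A) = sqrt(lambda_max(A^T A)). Form the symmetric matrix M = A^T A =
[[42, -1, 41],
 [-1, 17, 2],
 [41, 2, 41]].
Its characteristic polynomial (trace, sum of principal 2x2 minors, determinant of M give the coefficients) is
  p(λ) = det(λ I - M) = λ^3 - 100λ^2 + 1447λ - 324.
No integer candidate from the rational root theorem (±divisors of 324) is a root, so the roots are irrational. The cubic discriminant is Δ = 8364179556 > 0, so there are three distinct real roots. p(0) = -324 and p(1) = 1024 have opposite signs, so a root lies in (0, 1); Newton's method refines it to λ ≈ 0.2275. p(17) = 288 and p(18) = -846 have opposite signs, so a root lies in (17, 18); Newton's method refines it to λ ≈ 17.2621. p(82) = -2702 and p(83) = 2664 have opposite signs, so a root lies in (82, 83); Newton's method refines it to λ ≈ 82.5104. Check (Vieta): the three roots sum to 100, matching tr M = 100.
So the eigenvalues of A^T A are ≈ 0.2275, 17.2621, 82.5104 (all ≥ 0, as they must be for A^T A). The largest is λ_max ≈ 82.5104, hence ||A||_2 = sqrt(λ_max) ≈ 9.0835.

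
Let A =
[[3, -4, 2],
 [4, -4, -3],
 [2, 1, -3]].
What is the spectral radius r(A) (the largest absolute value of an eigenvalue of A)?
r(A) ≈ 4.4757

The eigenvalues of A are the roots of its characteristic polynomial. With M = A (coefficients from the trace, the sum of principal 2x2 minors, and det A):
  p(λ) = det(λ I - M) = λ^3 + 4λ^2 + 6λ - 45.
No integer candidate from the rational root theorem (±divisors of 45) is a root, so the roots are irrational. The cubic discriminant is Δ = -62883 < 0, so there is one real root and a complex-conjugate pair. p(2) = -9 and p(3) = 36 have opposite signs, so a root lies in (2, 3); Newton's method refines it to λ ≈ 2.2464. Dividing out (λ - (2.2464)) leaves approximately λ^2 + 6.2464λ + 20.032. For λ^2 + 6.2464λ + 20.032 the discriminant is -41.1103. It is negative, so the remaining roots are the complex-conjugate pair λ ≈ -3.1232 ± 3.2059i. Their product equals the constant term, so |λ|^2 ≈ 20.032 and |λ| ≈ 4.4757.
Thus the eigenvalues (to 4 decimals) are 2.2464 (modulus 2.2464); -3.1232 ± 3.2059i (modulus 4.4757). The spectral radius is the largest modulus: r(A) ≈ 4.4757. (Cross-check: r(A) ≤ ||A||_2 ≈ 7.6985; equality holds whenever A is normal, though it can also hold for some non-normal A.)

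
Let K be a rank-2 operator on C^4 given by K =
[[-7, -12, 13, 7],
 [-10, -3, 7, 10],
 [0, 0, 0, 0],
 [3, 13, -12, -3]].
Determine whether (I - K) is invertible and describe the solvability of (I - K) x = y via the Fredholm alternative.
(I - K) is invertible (det(I - K) = -206 ≠ 0), so for every y in C^4 the equation (I - K) x = y has a unique solution.

K has rank 2 and factors as K = U V^T = u1 v1^T + u2 v2^T with u1 = (2, -1, 0, -3), v1 = (1, -3, 2, -1), u2 = (-3, -3, 0, 2), v2 = (3, 2, -3, -3) (multiplying out reproduces the displayed K). The nonzero eigenvalues of U V^T coincide with those of the 2 x 2 matrix G = V^T U = [[v1·u1, v1·u2], [v2·u1, v2·u2]] = [[8, 4], [13, -21]], and by the Sylvester determinant identity det(I_4 - U V^T) = det(I_2 - V^T U) = det([[-7, -4], [-13, 22]]) = (-7)(22) - (-4)(-13) = -206. (Direct check: I - K =
[[8, 12, -13, -7],
 [10, 4, -7, -10],
 [0, 0, 1, 0],
 [-3, -13, 12, 4]]
has determinant -206.) The finite-dimensional Fredholm alternative says: either (I - K) is invertible, or ker(I - K) ≠ {0} and then range(I - K) = ker((I - K)^*)^⊥, with dim ker(I - K) = dim ker((I - K)^*). Since det(I - K) ≠ 0, 1 is not an eigenvalue of K and ker(I - K) = {0}, so we are in the first case: for every y there is a unique x = (I - K)^(-1) y. (Explicitly, by the Woodbury identity, (I - U V^T)^(-1) = I + U (I_2 - G)^(-1) V^T.)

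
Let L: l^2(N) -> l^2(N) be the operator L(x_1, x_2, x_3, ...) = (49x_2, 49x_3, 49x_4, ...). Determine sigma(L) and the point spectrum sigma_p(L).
sigma(L) = closed disk {z in C : |z| ≤ 49}; sigma_p(L) = open disk {z in C : |z| < 49}

Note L = 49·V where V is the unit left shift (V x)_k = x_{k+1}; so sigma(L) = 49·sigma(V) and ||L|| = 49||V||. ||L x||^2 = 2401sum_{k≥2} |x_k|^2 ≤ 2401||x||^2, with equality on {x : x_1 = 0}, so ||L|| = 49. For any lambda with |lambda| < 49, set r = lambda/49 (|r| < 1); the vector x = (1, r, r^2, ...) is in l^2 and satisfies L x = 49(r, r^2, ...) = lambda x, so lambda is an eigenvalue. On the boundary |lambda| = 49 the geometric series diverges, so no l^2 eigenvector exists, but these lambda lie in the approximate point spectrum. Hence sigma(L) is the closed disk of radius 49 and sigma_p(L) is the open disk.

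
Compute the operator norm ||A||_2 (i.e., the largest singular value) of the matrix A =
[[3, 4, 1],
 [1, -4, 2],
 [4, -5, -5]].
||A||_2 ≈ 8.6604 (= sqrt(largest eigenvalue of A^T A))

||A||_2 = sigma_max(A) = sqrt(lambda_max(A^T A)). Form the symmetric matrix M = A^T A =
[[26, -12, -15],
 [-12, 57, 21],
 [-15, 21, 30]].
Its characteristic polynomial (trace, sum of principal 2x2 minors, determinant of M give the coefficients) is
  p(λ) = det(λ I - M) = λ^3 - 113λ^2 + 3162λ - 23409.
No integer candidate from the rational root theorem (±divisors of 23409) is a root, so the roots are irrational. The cubic discriminant is Δ = 1862360217 > 0, so there are three distinct real roots. p(12) = -9 and p(13) = 797 have opposite signs, so a root lies in (12, 13); Newton's method refines it to λ ≈ 12.0102. p(25) = 641 and p(26) = -9 have opposite signs, so a root lies in (25, 26); Newton's method refines it to λ ≈ 25.9869. p(75) = -9 and p(76) = 3191 have opposite signs, so a root lies in (75, 76); Newton's method refines it to λ ≈ 75.0029. Check (Vieta): the three roots sum to 113, matching tr M = 113.
So the eigenvalues of A^T A are ≈ 12.0102, 25.9869, 75.0029 (all ≥ 0, as they must be for A^T A). The largest is λ_max ≈ 75.0029, hence ||A||_2 = sqrt(λ_max) ≈ 8.6604.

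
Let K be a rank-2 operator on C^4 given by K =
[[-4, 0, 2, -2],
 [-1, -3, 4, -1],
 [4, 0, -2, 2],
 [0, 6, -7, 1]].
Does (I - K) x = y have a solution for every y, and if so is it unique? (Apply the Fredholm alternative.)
(I - K) is invertible (det(I - K) = 38 ≠ 0), so for every y in C^4 the equation (I - K) x = y has a unique solution.

K has rank 2 and factors as K = U V^T = u1 v1^T + u2 v2^T with u1 = (2, 1, -2, -1), v1 = (-2, 0, 1, -1), u2 = (0, 1, 0, -2), v2 = (1, -3, 3, 0) (multiplying out reproduces the displayed K). The nonzero eigenvalues of U V^T coincide with those of the 2 x 2 matrix G = V^T U = [[v1·u1, v1·u2], [v2·u1, v2·u2]] = [[-5, 2], [-7, -3]], and by the Sylvester determinant identity det(I_4 - U V^T) = det(I_2 - V^T U) = det([[6, -2], [7, 4]]) = (6)(4) - (-2)(7) = 38. (Direct check: I - K =
[[5, 0, -2, 2],
 [1, 4, -4, 1],
 [-4, 0, 3, -2],
 [0, -6, 7, 0]]
has determinant 38.) The finite-dimensional Fredholm alternative says: either (I - K) is invertible, or ker(I - K) ≠ {0} and then range(I - K) = ker((I - K)^*)^⊥, with dim ker(I - K) = dim ker((I - K)^*). Since det(I - K) ≠ 0, 1 is not an eigenvalue of K and ker(I - K) = {0}, so we are in the first case: for every y there is a unique x = (I - K)^(-1) y. (Explicitly, by the Woodbury identity, (I - U V^T)^(-1) = I + U (I_2 - G)^(-1) V^T.)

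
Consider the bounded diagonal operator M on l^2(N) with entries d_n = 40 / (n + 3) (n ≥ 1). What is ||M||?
||M|| = 10 (attained at n = 1)

For M diagonal, ||M|| = sup_n |d_n| = sup_n 40/(n + 3). This is positive and strictly decreasing in n, so the supremum is attained at n = 1: d_1 = 40/(1 + 3) = 10. Hence ||M|| = 10.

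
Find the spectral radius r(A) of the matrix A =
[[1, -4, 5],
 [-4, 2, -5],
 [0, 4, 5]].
r(A) ≈ 7.0109

The eigenvalues of A are the roots of its characteristic polynomial. With M = A (coefficients from the trace, the sum of principal 2x2 minors, and det A):
  p(λ) = det(λ I - M) = λ^3 - 8λ^2 + 21λ + 130.
No integer candidate from the rational root theorem (±divisors of 130) is a root, so the roots are irrational. The cubic discriminant is Δ = -592000 < 0, so there is one real root and a complex-conjugate pair. p(-3) = -32 and p(-2) = 48 have opposite signs, so a root lies in (-3, -2); Newton's method refines it to λ ≈ -2.6448. Dividing out (λ - (-2.6448)) leaves approximately λ^2 - 10.6448λ + 49.1532. For λ^2 - 10.6448λ + 49.1532 the discriminant is -83.3014. It is negative, so the remaining roots are the complex-conjugate pair λ ≈ 5.3224 ± 4.5635i. Their product equals the constant term, so |λ|^2 ≈ 49.1532 and |λ| ≈ 7.0109.
Thus the eigenvalues (to 4 decimals) are -2.6448 (modulus 2.6448); 5.3224 ± 4.5635i (modulus 7.0109). The spectral radius is the largest modulus: r(A) ≈ 7.0109. (Cross-check: r(A) ≤ ||A||_2 ≈ 9.3745; equality holds whenever A is normal, though it can also hold for some non-normal A.)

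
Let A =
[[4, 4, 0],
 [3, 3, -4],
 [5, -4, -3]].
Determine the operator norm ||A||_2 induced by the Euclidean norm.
||A||_2 ≈ 8.2411 (= sqrt(largest eigenvalue of A^T A))

||A||_2 = sigma_max(A) = sqrt(lambda_max(A^T A)). Form the symmetric matrix M = A^T A =
[[50, 5, -27],
 [5, 41, 0],
 [-27, 0, 25]].
Its characteristic polynomial (trace, sum of principal 2x2 minors, determinant of M give the coefficients) is
  p(λ) = det(λ I - M) = λ^3 - 116λ^2 + 3571λ - 20736.
No integer candidate from the rational root theorem (±divisors of 20736) is a root, so the roots are irrational. The cubic discriminant is Δ = 2977604964 > 0, so there are three distinct real roots. p(7) = -1080 and p(8) = 920 have opposite signs, so a root lies in (7, 8); Newton's method refines it to λ ≈ 7.5284. p(40) = 504 and p(41) = -400 have opposite signs, so a root lies in (40, 41); Newton's method refines it to λ ≈ 40.556. p(67) = -1440 and p(68) = 140 have opposite signs, so a root lies in (67, 68); Newton's method refines it to λ ≈ 67.9156. Check (Vieta): the three roots sum to 116, matching tr M = 116.
So the eigenvalues of A^T A are ≈ 7.5284, 40.556, 67.9156 (all ≥ 0, as they must be for A^T A). The largest is λ_max ≈ 67.9156, hence ||A||_2 = sqrt(λ_max) ≈ 8.2411.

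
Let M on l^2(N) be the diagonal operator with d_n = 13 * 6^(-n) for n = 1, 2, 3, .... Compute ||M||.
||M|| = 13/6 (attained at n = 1)

For M diagonal, ||M|| = sup_n |d_n|. The sequence d_n = 13 * 6^(-n) is positive and strictly decreasing (ratio 6^(-1) < 1), so the supremum is d_1 = 13/6. Hence ||M|| = 13/6.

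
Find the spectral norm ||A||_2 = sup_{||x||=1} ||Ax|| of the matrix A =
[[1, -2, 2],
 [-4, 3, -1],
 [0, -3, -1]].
||A||_2 ≈ 5.9464 (= sqrt(largest eigenvalue of A^T A))

||A||_2 = sigma_max(A) = sqrt(lambda_max(A^T A)). Form the symmetric matrix M = A^T A =
[[17, -14, 6],
 [-14, 22, -4],
 [6, -4, 6]].
Its characteristic polynomial (trace, sum of principal 2x2 minors, determinant of M give the coefficients) is
  p(λ) = det(λ I - M) = λ^3 - 45λ^2 + 360λ - 676.
No integer candidate from the rational root theorem (±divisors of 676) is a root, so the roots are irrational. The cubic discriminant is Δ = 14197248 > 0, so there are three distinct real roots. p(2) = -128 and p(3) = 26 have opposite signs, so a root lies in (2, 3); Newton's method refines it to λ ≈ 2.7913. p(6) = 80 and p(7) = -18 have opposite signs, so a root lies in (6, 7); Newton's method refines it to λ ≈ 6.8492. p(35) = -326 and p(36) = 620 have opposite signs, so a root lies in (35, 36); Newton's method refines it to λ ≈ 35.3595. Check (Vieta): the three roots sum to 45, matching tr M = 45.
So the eigenvalues of A^T A are ≈ 2.7913, 6.8492, 35.3595 (all ≥ 0, as they must be for A^T A). The largest is λ_max ≈ 35.3595, hence ||A||_2 = sqrt(λ_max) ≈ 5.9464.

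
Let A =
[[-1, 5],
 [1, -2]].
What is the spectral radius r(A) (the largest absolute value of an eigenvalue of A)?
r(A) = (3 + sqrt(21))/2 ≈ 3.7913

The eigenvalues of A are the roots of its characteristic polynomial. With M = A (coefficients from the trace and determinant):
  p(λ) = det(λ I - M) = λ^2 + 3λ - 3.
For λ^2 + 3λ - 3 the discriminant is 21. It is nonnegative but not a perfect square, so the roots are real and irrational: λ = (-3 ± sqrt(21))/2 ≈ 0.7913, -3.7913.
Thus the eigenvalues (to 4 decimals) are 0.7913 (modulus 0.7913); -3.7913 (modulus 3.7913). The spectral radius is the largest modulus: r(A) = (3 + sqrt(21))/2 ≈ 3.7913. (Cross-check: r(A) ≤ ||A||_2 ≈ 5.5414; equality holds whenever A is normal, though it can also hold for some non-normal A.)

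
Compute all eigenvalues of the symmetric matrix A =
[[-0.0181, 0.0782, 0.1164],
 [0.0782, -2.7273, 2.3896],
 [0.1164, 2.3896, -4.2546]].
sigma(A) ≈ {-6, -1, 0}

A is real symmetric, so its spectrum consists of real eigenvalues. Expanding the characteristic polynomial of the displayed matrix gives
  det(λ I - A) = p(λ) = λ^3 + (7)λ^2 + (6)λ + (0).
Solving p(λ) = 0 yields eigenvalues ≈ -6, -1, 0. (A is shown rounded to 4 decimals, so these recover the underlying integer eigenvalues to within that precision.)
Verification: the trace of A = -7 equals the sum of eigenvalues -7, and det(A) ≈ -0.0002 matches the eigenvalue product 0.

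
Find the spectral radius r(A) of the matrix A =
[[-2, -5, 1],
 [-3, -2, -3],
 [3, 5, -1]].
r(A) ≈ 3.6251

The eigenvalues of A are the roots of its characteristic polynomial. With M = A (coefficients from the trace, the sum of principal 2x2 minors, and det A):
  p(λ) = det(λ I - M) = λ^3 + 5λ^2 + 5λ - 17.
No integer candidate from the rational root theorem (±divisors of 17) is a root, so the roots are irrational. The cubic discriminant is Δ = -6828 < 0, so there is one real root and a complex-conjugate pair. p(1) = -6 and p(2) = 21 have opposite signs, so a root lies in (1, 2); Newton's method refines it to λ ≈ 1.2936. Dividing out (λ - (1.2936)) leaves approximately λ^2 + 6.2936λ + 13.1415. For λ^2 + 6.2936λ + 13.1415 the discriminant is -12.9564. It is negative, so the remaining roots are the complex-conjugate pair λ ≈ -3.1468 ± 1.7998i. Their product equals the constant term, so |λ|^2 ≈ 13.1415 and |λ| ≈ 3.6251.
Thus the eigenvalues (to 4 decimals) are 1.2936 (modulus 1.2936); -3.1468 ± 1.7998i (modulus 3.6251). The spectral radius is the largest modulus: r(A) ≈ 3.6251. (Cross-check: r(A) ≤ ||A||_2 ≈ 8.539; equality holds whenever A is normal, though it can also hold for some non-normal A.)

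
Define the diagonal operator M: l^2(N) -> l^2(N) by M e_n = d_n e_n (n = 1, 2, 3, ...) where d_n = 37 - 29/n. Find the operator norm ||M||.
||M|| = 37

For a diagonal operator on l^2 with entries d_n, ||M|| = sup_n |d_n|. Here d_1 = 8, d_2 = 45/2, ..., and d_n = 37 - 29/n increases monotonically toward 37. All terms lie in [8, 37), so |d_n| = d_n and the supremum is the limit 37, which is not attained by any individual d_n. Hence ||M|| = 37.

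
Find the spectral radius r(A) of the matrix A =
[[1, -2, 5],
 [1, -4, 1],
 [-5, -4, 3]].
r(A) ≈ 5.5704

The eigenvalues of A are the roots of its characteristic polynomial. With M = A (coefficients from the trace, the sum of principal 2x2 minors, and det A):
  p(λ) = det(λ I - M) = λ^3 + 18λ + 112.
No integer candidate from the rational root theorem (±divisors of 112) is a root, so the roots are irrational. The cubic discriminant is Δ = -362016 < 0, so there is one real root and a complex-conjugate pair. p(-4) = -24 and p(-3) = 31 have opposite signs, so a root lies in (-4, -3); Newton's method refines it to λ ≈ -3.6095. Dividing out (λ - (-3.6095)) leaves approximately λ^2 - 3.6095λ + 31.0288. For λ^2 - 3.6095λ + 31.0288 the discriminant is -111.0865. It is negative, so the remaining roots are the complex-conjugate pair λ ≈ 1.8048 ± 5.2699i. Their product equals the constant term, so |λ|^2 ≈ 31.0288 and |λ| ≈ 5.5704.
Thus the eigenvalues (to 4 decimals) are -3.6095 (modulus 3.6095); 1.8048 ± 5.2699i (modulus 5.5704). The spectral radius is the largest modulus: r(A) ≈ 5.5704. (Cross-check: r(A) ≤ ||A||_2 ≈ 8.2469; equality holds whenever A is normal, though it can also hold for some non-normal A.)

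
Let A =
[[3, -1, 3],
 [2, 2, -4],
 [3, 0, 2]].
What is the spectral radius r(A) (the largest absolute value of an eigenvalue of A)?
r(A) ≈ 5.7347

The eigenvalues of A are the roots of its characteristic polynomial. With M = A (coefficients from the trace, the sum of principal 2x2 minors, and det A):
  p(λ) = det(λ I - M) = λ^3 - 7λ^2 + 9λ - 10.
No integer candidate from the rational root theorem (±divisors of 10) is a root, so the roots are irrational. The cubic discriminant is Δ = -4027 < 0, so there is one real root and a complex-conjugate pair. p(5) = -15 and p(6) = 8 have opposite signs, so a root lies in (5, 6); Newton's method refines it to λ ≈ 5.7347. Dividing out (λ - (5.7347)) leaves approximately λ^2 - 1.2653λ + 1.7438. For λ^2 - 1.2653λ + 1.7438 the discriminant is -5.3741. It is negative, so the remaining roots are the complex-conjugate pair λ ≈ 0.6327 ± 1.1591i. Their product equals the constant term, so |λ|^2 ≈ 1.7438 and |λ| ≈ 1.3205.
Thus the eigenvalues (to 4 decimals) are 5.7347 (modulus 5.7347); 0.6327 ± 1.1591i (modulus 1.3205). The spectral radius is the largest modulus: r(A) ≈ 5.7347. (Cross-check: r(A) ≤ ||A||_2 ≈ 6.004; equality holds whenever A is normal, though it can also hold for some non-normal A.)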